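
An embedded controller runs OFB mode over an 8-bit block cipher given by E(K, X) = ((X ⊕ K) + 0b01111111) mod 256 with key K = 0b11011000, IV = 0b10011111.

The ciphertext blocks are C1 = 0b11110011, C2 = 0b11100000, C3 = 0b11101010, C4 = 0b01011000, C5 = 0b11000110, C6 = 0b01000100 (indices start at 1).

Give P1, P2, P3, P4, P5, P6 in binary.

P1 = 0b00110101, P2 = 0b01111101, P3 = 0b00101110, P4 = 0b11000011, P5 = 0b00000100, P6 = 0b11011101

OFB decryption: S_i = E(K, S_{i−1}) with S_{0} = IV; P_i = C_i ⊕ S_i.
P1: S = E(K, 0b10011111) = 0b11000110; 0b11110011 ⊕ 0b11000110 = 0b00110101.
P2: S = E(K, 0b11000110) = 0b10011101; 0b11100000 ⊕ 0b10011101 = 0b01111101.
P3: S = E(K, 0b10011101) = 0b11000100; 0b11101010 ⊕ 0b11000100 = 0b00101110.
P4: S = E(K, 0b11000100) = 0b10011011; 0b01011000 ⊕ 0b10011011 = 0b11000011.
P5: S = E(K, 0b10011011) = 0b11000010; 0b11000110 ⊕ 0b11000010 = 0b00000100.
P6: S = E(K, 0b11000010) = 0b10011001; 0b01000100 ⊕ 0b10011001 = 0b11011101.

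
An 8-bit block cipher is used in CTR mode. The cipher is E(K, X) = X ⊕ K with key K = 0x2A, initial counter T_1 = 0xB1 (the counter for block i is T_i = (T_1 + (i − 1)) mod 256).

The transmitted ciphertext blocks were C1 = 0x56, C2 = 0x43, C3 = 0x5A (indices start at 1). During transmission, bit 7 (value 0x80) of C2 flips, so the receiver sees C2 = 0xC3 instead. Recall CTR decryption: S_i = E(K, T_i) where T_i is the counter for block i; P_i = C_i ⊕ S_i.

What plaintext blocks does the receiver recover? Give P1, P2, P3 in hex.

P1 = 0xCD, P2 = 0x5B, P3 = 0xC3

Only C2 changed, to 0xC3. In CTR, a change in C_i flips the same bit in P_i only; the keystream is unaffected. Decrypting the received ciphertext:
P1: T = 0xB1, S = E(K, T) = 0x9B; 0x56 ⊕ 0x9B = 0xCD.
P2: T = 0xB2, S = E(K, T) = 0x98; 0xC3 ⊕ 0x98 = 0x5B.
P3: T = 0xB3, S = E(K, T) = 0x99; 0x5A ⊕ 0x99 = 0xC3.
Blocks that differ from the original plaintext: P2.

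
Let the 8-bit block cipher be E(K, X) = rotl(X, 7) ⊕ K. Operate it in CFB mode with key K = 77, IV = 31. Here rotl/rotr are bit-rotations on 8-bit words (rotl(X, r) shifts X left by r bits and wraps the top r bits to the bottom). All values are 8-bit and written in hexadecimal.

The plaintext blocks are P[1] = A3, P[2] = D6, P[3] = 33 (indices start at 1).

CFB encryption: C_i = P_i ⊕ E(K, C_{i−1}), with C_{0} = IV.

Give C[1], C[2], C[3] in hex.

C[1]: E(K, 31) = EF; A3 ⊕ EF = 4C.
C[2]: E(K, 4C) = 51; D6 ⊕ 51 = 87.
C[3]: E(K, 87) = B4; 33 ⊕ B4 = 87.

C[1] = 4C, C[2] = 87, C[3] = 87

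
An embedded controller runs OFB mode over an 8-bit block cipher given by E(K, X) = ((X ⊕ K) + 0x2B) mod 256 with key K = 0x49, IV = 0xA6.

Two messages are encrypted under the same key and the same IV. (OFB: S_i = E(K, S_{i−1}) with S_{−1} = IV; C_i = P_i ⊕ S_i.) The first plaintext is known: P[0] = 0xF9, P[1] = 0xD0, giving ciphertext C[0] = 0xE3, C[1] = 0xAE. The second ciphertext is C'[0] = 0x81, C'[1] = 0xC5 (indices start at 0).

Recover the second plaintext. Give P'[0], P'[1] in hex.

In OFB with a reused IV, both messages share the same keystream S_i, so C_i ⊕ C'_i = P_i ⊕ P'_i and thus P'_i = P_i ⊕ C_i ⊕ C'_i.
P'[0]: 0xF9 ⊕ 0xE3 ⊕ 0x81 = 0x9B.
P'[1]: 0xD0 ⊕ 0xAE ⊕ 0xC5 = 0xBB.

P'[0] = 0x9B, P'[1] = 0xBB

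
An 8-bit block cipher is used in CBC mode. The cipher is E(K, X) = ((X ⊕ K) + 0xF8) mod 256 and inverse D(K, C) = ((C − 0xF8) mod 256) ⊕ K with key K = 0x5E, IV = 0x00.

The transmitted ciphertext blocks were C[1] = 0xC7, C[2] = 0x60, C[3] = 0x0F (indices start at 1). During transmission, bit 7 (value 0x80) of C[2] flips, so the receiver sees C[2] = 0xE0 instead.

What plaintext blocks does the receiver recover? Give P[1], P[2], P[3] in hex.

CBC decryption: P_i = D(K, C_i) ⊕ C_{i−1}, with C_{0} = IV.
Only C[2] changed, to 0xE0. In CBC, a change in C_i garbles P_i and flips the same bit in P_{i+1}. Decrypting the received ciphertext:
P[1]: D(K, 0xC7) = 0x91; 0x91 ⊕ 0x00 = 0x91.
P[2]: D(K, 0xE0) = 0xB6; 0xB6 ⊕ 0xC7 = 0x71.
P[3]: D(K, 0x0F) = 0x49; 0x49 ⊕ 0xE0 = 0xA9.
Blocks that differ from the original plaintext: P[2], P[3].

P[1] = 0x91, P[2] = 0x71, P[3] = 0xA9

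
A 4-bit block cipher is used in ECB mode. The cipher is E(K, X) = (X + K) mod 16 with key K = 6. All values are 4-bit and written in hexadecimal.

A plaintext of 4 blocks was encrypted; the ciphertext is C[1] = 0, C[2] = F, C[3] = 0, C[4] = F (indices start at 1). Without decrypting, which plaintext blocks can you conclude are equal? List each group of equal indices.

ECB encrypts each block independently with the same key, so equal ciphertext blocks imply equal plaintext blocks.
C[1] = C[3] = 0, so P[1] = P[3].
C[2] = C[4] = F, so P[2] = P[4].

P[1] = P[3]; P[2] = P[4]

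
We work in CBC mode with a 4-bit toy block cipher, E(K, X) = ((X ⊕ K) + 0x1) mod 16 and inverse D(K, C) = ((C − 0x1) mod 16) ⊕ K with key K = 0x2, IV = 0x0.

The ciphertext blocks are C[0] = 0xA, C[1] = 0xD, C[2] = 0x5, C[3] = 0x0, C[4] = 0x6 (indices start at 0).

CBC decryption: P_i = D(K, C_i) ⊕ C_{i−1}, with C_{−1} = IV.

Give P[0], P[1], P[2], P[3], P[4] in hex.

P[0]: D(K, 0xA) = 0xB; 0xB ⊕ 0x0 = 0xB.
P[1]: D(K, 0xD) = 0xE; 0xE ⊕ 0xA = 0x4.
P[2]: D(K, 0x5) = 0x6; 0x6 ⊕ 0xD = 0xB.
P[3]: D(K, 0x0) = 0xD; 0xD ⊕ 0x5 = 0x8.
P[4]: D(K, 0x6) = 0x7; 0x7 ⊕ 0x0 = 0x7.

P[0] = 0xB, P[1] = 0x4, P[2] = 0xB, P[3] = 0x8, P[4] = 0x7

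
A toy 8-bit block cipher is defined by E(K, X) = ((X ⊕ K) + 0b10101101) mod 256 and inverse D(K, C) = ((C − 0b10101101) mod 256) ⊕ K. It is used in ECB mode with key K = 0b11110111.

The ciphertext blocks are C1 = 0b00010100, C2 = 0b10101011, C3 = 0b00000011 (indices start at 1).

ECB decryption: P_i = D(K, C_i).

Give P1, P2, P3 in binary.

P1 = 0b10010000, P2 = 0b00001001, P3 = 0b10100001

P1: D(K, 0b00010100) = 0b10010000.
P2: D(K, 0b10101011) = 0b00001001.
P3: D(K, 0b00000011) = 0b10100001.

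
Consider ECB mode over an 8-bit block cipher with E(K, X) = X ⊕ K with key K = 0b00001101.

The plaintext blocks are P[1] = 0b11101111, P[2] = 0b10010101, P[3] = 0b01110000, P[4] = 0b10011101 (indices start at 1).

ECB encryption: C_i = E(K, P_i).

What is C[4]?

C[4] = 0b10010000

C[4]: E(K, 0b10011101) = 0b10010000.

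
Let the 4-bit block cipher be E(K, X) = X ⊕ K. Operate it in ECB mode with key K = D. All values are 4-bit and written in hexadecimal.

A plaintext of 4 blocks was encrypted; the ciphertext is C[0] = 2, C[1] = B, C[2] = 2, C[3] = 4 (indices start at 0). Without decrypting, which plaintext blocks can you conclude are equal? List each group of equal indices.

P[0] = P[2]

ECB encrypts each block independently with the same key, so equal ciphertext blocks imply equal plaintext blocks.
C[0] = C[2] = 2, so P[0] = P[2].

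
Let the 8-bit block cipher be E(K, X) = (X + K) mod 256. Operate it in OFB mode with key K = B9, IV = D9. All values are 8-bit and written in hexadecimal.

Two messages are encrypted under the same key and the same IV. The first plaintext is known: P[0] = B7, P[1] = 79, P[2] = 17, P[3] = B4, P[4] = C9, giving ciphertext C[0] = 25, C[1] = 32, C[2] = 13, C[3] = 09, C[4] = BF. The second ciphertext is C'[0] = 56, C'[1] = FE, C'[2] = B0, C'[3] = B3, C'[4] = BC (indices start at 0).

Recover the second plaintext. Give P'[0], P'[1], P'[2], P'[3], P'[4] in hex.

In OFB with a reused IV, both messages share the same keystream S_i, so C_i ⊕ C'_i = P_i ⊕ P'_i and thus P'_i = P_i ⊕ C_i ⊕ C'_i.
P'[0]: B7 ⊕ 25 ⊕ 56 = C4.
P'[1]: 79 ⊕ 32 ⊕ FE = B5.
P'[2]: 17 ⊕ 13 ⊕ B0 = B4.
P'[3]: B4 ⊕ 09 ⊕ B3 = 0E.
P'[4]: C9 ⊕ BF ⊕ BC = CA.

P'[0] = C4, P'[1] = B5, P'[2] = B4, P'[3] = 0E, P'[4] = CA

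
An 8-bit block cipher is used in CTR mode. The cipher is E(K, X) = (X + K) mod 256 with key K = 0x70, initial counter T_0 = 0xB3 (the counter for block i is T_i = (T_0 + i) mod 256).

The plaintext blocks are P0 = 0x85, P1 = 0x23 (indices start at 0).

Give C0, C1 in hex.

CTR encryption: S_i = E(K, T_i) where T_i is the counter for block i; C_i = P_i ⊕ S_i.
C0: T = 0xB3, S = E(K, T) = 0x23; 0x85 ⊕ 0x23 = 0xA6.
C1: T = 0xB4, S = E(K, T) = 0x24; 0x23 ⊕ 0x24 = 0x07.

C0 = 0xA6, C1 = 0x07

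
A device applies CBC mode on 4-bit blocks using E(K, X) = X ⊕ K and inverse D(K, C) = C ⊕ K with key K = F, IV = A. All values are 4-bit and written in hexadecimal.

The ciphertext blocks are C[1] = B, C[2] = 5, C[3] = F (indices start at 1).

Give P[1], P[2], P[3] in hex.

P[1] = E, P[2] = 1, P[3] = 5

CBC decryption: P_i = D(K, C_i) ⊕ C_{i−1}, with C_{0} = IV.
P[1]: D(K, B) = 4; 4 ⊕ A = E.
P[2]: D(K, 5) = A; A ⊕ B = 1.
P[3]: D(K, F) = 0; 0 ⊕ 5 = 5.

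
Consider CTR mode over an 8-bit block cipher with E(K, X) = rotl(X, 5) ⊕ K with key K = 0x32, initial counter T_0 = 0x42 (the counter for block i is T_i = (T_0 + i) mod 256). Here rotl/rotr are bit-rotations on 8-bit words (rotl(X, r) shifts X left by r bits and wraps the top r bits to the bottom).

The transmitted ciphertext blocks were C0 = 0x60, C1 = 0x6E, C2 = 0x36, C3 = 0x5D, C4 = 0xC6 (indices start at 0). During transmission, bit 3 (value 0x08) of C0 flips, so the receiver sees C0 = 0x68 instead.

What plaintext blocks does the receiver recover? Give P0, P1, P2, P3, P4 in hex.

CTR decryption: S_i = E(K, T_i) where T_i is the counter for block i; P_i = C_i ⊕ S_i.
Only C0 changed, to 0x68. In CTR, a change in C_i flips the same bit in P_i only; the keystream is unaffected. Decrypting the received ciphertext:
P0: T = 0x42, S = E(K, T) = 0x7A; 0x68 ⊕ 0x7A = 0x12.
P1: T = 0x43, S = E(K, T) = 0x5A; 0x6E ⊕ 0x5A = 0x34.
P2: T = 0x44, S = E(K, T) = 0xBA; 0x36 ⊕ 0xBA = 0x8C.
P3: T = 0x45, S = E(K, T) = 0x9A; 0x5D ⊕ 0x9A = 0xC7.
P4: T = 0x46, S = E(K, T) = 0xFA; 0xC6 ⊕ 0xFA = 0x3C.
Blocks that differ from the original plaintext: P0.

P0 = 0x12, P1 = 0x34, P2 = 0x8C, P3 = 0xC7, P4 = 0x3C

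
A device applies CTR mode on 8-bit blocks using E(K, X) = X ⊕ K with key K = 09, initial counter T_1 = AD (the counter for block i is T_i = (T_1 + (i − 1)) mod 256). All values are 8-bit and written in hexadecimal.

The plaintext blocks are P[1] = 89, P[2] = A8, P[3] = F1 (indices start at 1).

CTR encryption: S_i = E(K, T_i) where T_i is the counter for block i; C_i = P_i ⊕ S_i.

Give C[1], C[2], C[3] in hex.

C[1] = 2D, C[2] = 0F, C[3] = 57

C[1]: T = AD, S = E(K, T) = A4; 89 ⊕ A4 = 2D.
C[2]: T = AE, S = E(K, T) = A7; A8 ⊕ A7 = 0F.
C[3]: T = AF, S = E(K, T) = A6; F1 ⊕ A6 = 57.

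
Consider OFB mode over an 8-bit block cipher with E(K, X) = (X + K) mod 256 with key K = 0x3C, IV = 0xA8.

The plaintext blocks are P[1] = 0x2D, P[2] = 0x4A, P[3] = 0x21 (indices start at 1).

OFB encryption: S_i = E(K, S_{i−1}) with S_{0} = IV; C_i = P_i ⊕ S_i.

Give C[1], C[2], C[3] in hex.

C[1] = 0xC9, C[2] = 0x6A, C[3] = 0x7D

C[1]: S = E(K, 0xA8) = 0xE4; 0x2D ⊕ 0xE4 = 0xC9.
C[2]: S = E(K, 0xE4) = 0x20; 0x4A ⊕ 0x20 = 0x6A.
C[3]: S = E(K, 0x20) = 0x5C; 0x21 ⊕ 0x5C = 0x7D.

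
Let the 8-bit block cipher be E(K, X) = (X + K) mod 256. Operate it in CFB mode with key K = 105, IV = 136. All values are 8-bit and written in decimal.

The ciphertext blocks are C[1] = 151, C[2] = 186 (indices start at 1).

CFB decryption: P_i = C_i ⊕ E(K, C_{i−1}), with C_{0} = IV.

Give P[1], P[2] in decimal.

P[1]: E(K, 136) = 241; 151 ⊕ 241 = 102.
P[2]: E(K, 151) = 0; 186 ⊕ 0 = 186.

P[1] = 102, P[2] = 186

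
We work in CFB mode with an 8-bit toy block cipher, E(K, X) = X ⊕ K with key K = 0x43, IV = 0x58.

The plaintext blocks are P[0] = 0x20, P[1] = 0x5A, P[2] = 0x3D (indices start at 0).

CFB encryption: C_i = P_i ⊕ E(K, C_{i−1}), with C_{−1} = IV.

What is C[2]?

C[0]: E(K, 0x58) = 0x1B; 0x20 ⊕ 0x1B = 0x3B.
C[1]: E(K, 0x3B) = 0x78; 0x5A ⊕ 0x78 = 0x22.
C[2]: E(K, 0x22) = 0x61; 0x3D ⊕ 0x61 = 0x5C.

C[2] = 0x5C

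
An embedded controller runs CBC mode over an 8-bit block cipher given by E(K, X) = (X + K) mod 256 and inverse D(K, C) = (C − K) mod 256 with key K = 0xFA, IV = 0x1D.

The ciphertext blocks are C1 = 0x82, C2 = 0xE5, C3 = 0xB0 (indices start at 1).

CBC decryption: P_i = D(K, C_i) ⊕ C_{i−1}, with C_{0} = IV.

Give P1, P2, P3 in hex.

P1: D(K, 0x82) = 0x88; 0x88 ⊕ 0x1D = 0x95.
P2: D(K, 0xE5) = 0xEB; 0xEB ⊕ 0x82 = 0x69.
P3: D(K, 0xB0) = 0xB6; 0xB6 ⊕ 0xE5 = 0x53.

P1 = 0x95, P2 = 0x69, P3 = 0x53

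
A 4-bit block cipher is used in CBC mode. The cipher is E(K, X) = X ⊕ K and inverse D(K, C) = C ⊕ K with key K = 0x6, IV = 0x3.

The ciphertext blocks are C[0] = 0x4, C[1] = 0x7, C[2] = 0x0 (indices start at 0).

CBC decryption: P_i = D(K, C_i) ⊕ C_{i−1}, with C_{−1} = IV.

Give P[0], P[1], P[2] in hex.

P[0] = 0x1, P[1] = 0x5, P[2] = 0x1

P[0]: D(K, 0x4) = 0x2; 0x2 ⊕ 0x3 = 0x1.
P[1]: D(K, 0x7) = 0x1; 0x1 ⊕ 0x4 = 0x5.
P[2]: D(K, 0x0) = 0x6; 0x6 ⊕ 0x7 = 0x1.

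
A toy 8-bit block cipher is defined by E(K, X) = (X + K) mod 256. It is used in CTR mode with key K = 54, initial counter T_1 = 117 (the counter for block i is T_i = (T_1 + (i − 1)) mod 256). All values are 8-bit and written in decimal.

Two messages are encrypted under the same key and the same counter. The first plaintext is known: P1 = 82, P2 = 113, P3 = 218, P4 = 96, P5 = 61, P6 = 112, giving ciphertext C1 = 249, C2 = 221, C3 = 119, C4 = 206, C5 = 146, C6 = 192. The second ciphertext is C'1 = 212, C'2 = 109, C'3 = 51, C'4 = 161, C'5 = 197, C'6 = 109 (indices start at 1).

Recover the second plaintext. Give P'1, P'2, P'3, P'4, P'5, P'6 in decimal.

P'1 = 127, P'2 = 193, P'3 = 158, P'4 = 15, P'5 = 106, P'6 = 221

In CTR with a reused counter, both messages share the same keystream S_i, so C_i ⊕ C'_i = P_i ⊕ P'_i and thus P'_i = P_i ⊕ C_i ⊕ C'_i.
P'1: 82 ⊕ 249 ⊕ 212 = 127.
P'2: 113 ⊕ 221 ⊕ 109 = 193.
P'3: 218 ⊕ 119 ⊕ 51 = 158.
P'4: 96 ⊕ 206 ⊕ 161 = 15.
P'5: 61 ⊕ 146 ⊕ 197 = 106.
P'6: 112 ⊕ 192 ⊕ 109 = 221.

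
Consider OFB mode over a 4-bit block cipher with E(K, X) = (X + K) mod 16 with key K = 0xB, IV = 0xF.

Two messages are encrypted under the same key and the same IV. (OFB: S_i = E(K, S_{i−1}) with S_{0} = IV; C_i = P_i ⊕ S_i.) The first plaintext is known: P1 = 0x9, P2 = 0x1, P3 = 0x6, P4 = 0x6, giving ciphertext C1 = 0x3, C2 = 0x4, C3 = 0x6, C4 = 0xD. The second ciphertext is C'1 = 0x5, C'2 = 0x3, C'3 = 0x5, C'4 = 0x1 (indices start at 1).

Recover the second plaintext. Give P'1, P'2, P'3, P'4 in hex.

P'1 = 0xF, P'2 = 0x6, P'3 = 0x5, P'4 = 0xA

In OFB with a reused IV, both messages share the same keystream S_i, so C_i ⊕ C'_i = P_i ⊕ P'_i and thus P'_i = P_i ⊕ C_i ⊕ C'_i.
P'1: 0x9 ⊕ 0x3 ⊕ 0x5 = 0xF.
P'2: 0x1 ⊕ 0x4 ⊕ 0x3 = 0x6.
P'3: 0x6 ⊕ 0x6 ⊕ 0x5 = 0x5.
P'4: 0x6 ⊕ 0xD ⊕ 0x1 = 0xA.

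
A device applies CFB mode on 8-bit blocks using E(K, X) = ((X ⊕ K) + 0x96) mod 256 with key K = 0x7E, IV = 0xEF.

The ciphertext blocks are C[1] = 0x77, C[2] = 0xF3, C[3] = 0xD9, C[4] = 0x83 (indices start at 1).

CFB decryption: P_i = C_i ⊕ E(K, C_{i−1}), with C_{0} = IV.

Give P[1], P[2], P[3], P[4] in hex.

P[1]: E(K, 0xEF) = 0x27; 0x77 ⊕ 0x27 = 0x50.
P[2]: E(K, 0x77) = 0x9F; 0xF3 ⊕ 0x9F = 0x6C.
P[3]: E(K, 0xF3) = 0x23; 0xD9 ⊕ 0x23 = 0xFA.
P[4]: E(K, 0xD9) = 0x3D; 0x83 ⊕ 0x3D = 0xBE.

P[1] = 0x50, P[2] = 0x6C, P[3] = 0xFA, P[4] = 0xBE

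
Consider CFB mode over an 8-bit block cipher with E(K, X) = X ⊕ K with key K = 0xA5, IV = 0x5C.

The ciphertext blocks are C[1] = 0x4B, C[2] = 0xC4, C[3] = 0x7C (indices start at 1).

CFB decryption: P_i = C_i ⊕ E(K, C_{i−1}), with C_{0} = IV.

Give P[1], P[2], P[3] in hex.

P[1]: E(K, 0x5C) = 0xF9; 0x4B ⊕ 0xF9 = 0xB2.
P[2]: E(K, 0x4B) = 0xEE; 0xC4 ⊕ 0xEE = 0x2A.
P[3]: E(K, 0xC4) = 0x61; 0x7C ⊕ 0x61 = 0x1D.

P[1] = 0xB2, P[2] = 0x2A, P[3] = 0x1D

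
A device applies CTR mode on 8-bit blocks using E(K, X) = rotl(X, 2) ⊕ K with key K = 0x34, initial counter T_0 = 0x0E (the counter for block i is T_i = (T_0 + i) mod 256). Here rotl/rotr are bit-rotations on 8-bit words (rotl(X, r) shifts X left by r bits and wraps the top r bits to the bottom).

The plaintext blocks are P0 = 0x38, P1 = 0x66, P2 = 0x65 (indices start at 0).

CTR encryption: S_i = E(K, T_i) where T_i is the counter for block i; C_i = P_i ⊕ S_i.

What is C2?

C0: T = 0x0E, S = E(K, T) = 0x0C; 0x38 ⊕ 0x0C = 0x34.
C1: T = 0x0F, S = E(K, T) = 0x08; 0x66 ⊕ 0x08 = 0x6E.
C2: T = 0x10, S = E(K, T) = 0x74; 0x65 ⊕ 0x74 = 0x11.

C2 = 0x11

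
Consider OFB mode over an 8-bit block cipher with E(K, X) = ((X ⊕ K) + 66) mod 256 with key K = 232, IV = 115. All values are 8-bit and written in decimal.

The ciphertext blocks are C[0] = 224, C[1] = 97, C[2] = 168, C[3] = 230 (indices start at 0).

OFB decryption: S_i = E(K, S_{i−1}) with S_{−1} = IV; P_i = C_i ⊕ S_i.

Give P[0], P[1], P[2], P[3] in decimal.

P[0] = 61, P[1] = 22, P[2] = 73, P[3] = 173

P[0]: S = E(K, 115) = 221; 224 ⊕ 221 = 61.
P[1]: S = E(K, 221) = 119; 97 ⊕ 119 = 22.
P[2]: S = E(K, 119) = 225; 168 ⊕ 225 = 73.
P[3]: S = E(K, 225) = 75; 230 ⊕ 75 = 173.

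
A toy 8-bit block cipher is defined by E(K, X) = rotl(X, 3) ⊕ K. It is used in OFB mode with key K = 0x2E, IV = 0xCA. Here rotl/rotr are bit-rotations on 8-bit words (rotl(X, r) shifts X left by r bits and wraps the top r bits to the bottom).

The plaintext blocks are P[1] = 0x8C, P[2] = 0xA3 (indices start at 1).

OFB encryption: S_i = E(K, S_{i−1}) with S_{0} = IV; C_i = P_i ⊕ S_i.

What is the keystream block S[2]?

C[1]: S = E(K, 0xCA) = 0x78; 0x8C ⊕ 0x78 = 0xF4.
C[2]: S = E(K, 0x78) = 0xED; 0xA3 ⊕ 0xED = 0x4E.
So S[2] = 0xED.

0xED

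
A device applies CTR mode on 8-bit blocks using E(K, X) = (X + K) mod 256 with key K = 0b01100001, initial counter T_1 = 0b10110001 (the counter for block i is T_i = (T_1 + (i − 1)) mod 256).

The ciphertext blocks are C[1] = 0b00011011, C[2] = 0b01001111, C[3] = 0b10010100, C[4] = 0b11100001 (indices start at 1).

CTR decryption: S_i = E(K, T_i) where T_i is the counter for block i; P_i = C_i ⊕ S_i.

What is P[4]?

P[4] = 0b11110100

P[4]: T = 0b10110100, S = E(K, T) = 0b00010101; 0b11100001 ⊕ 0b00010101 = 0b11110100.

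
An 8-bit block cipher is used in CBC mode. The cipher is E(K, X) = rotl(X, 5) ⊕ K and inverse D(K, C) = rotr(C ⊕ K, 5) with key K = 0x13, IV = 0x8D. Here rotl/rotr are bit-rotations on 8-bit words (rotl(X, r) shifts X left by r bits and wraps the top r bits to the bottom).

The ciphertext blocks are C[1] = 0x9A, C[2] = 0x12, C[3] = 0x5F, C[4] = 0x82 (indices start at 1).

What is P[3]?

P[3] = 0x70

CBC decryption: P_i = D(K, C_i) ⊕ C_{i−1}, with C_{0} = IV.
P[3]: D(K, 0x5F) = 0x62; 0x62 ⊕ 0x12 = 0x70.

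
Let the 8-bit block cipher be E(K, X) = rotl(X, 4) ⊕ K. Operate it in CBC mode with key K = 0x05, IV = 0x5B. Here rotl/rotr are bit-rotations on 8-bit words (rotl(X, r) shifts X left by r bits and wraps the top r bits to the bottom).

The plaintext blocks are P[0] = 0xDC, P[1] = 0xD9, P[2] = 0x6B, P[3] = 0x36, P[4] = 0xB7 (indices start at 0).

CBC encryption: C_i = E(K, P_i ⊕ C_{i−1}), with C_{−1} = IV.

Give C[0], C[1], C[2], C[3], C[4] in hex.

C[0]: P[0] ⊕ 0x5B = 0x87; E(K, 0x87) = 0x7D.
C[1]: P[1] ⊕ 0x7D = 0xA4; E(K, 0xA4) = 0x4F.
C[2]: P[2] ⊕ 0x4F = 0x24; E(K, 0x24) = 0x47.
C[3]: P[3] ⊕ 0x47 = 0x71; E(K, 0x71) = 0x12.
C[4]: P[4] ⊕ 0x12 = 0xA5; E(K, 0xA5) = 0x5F.

C[0] = 0x7D, C[1] = 0x4F, C[2] = 0x47, C[3] = 0x12, C[4] = 0x5F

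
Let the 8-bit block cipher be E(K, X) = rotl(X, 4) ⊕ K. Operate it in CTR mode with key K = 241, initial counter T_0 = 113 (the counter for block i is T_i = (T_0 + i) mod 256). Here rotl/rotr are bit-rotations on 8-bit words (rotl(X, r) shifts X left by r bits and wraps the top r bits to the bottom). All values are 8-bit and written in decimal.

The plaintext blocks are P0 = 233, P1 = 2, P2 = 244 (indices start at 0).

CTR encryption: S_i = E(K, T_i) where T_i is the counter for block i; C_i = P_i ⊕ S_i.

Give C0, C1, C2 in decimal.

C0: T = 113, S = E(K, T) = 230; 233 ⊕ 230 = 15.
C1: T = 114, S = E(K, T) = 214; 2 ⊕ 214 = 212.
C2: T = 115, S = E(K, T) = 198; 244 ⊕ 198 = 50.

C0 = 15, C1 = 212, C2 = 50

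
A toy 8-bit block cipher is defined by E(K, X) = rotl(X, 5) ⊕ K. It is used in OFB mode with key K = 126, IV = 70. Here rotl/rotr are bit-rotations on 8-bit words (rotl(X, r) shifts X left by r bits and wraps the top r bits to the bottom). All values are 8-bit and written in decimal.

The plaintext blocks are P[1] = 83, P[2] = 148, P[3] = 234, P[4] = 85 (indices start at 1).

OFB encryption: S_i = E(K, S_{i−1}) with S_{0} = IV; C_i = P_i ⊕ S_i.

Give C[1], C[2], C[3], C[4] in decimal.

C[1]: S = E(K, 70) = 182; 83 ⊕ 182 = 229.
C[2]: S = E(K, 182) = 168; 148 ⊕ 168 = 60.
C[3]: S = E(K, 168) = 107; 234 ⊕ 107 = 129.
C[4]: S = E(K, 107) = 19; 85 ⊕ 19 = 70.

C[1] = 229, C[2] = 60, C[3] = 129, C[4] = 70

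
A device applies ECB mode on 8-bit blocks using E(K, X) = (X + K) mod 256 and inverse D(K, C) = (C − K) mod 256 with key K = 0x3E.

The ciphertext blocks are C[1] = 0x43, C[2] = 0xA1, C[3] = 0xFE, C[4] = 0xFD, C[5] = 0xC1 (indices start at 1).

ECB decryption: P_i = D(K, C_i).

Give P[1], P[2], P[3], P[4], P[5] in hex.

P[1] = 0x05, P[2] = 0x63, P[3] = 0xC0, P[4] = 0xBF, P[5] = 0x83

P[1]: D(K, 0x43) = 0x05.
P[2]: D(K, 0xA1) = 0x63.
P[3]: D(K, 0xFE) = 0xC0.
P[4]: D(K, 0xFD) = 0xBF.
P[5]: D(K, 0xC1) = 0x83.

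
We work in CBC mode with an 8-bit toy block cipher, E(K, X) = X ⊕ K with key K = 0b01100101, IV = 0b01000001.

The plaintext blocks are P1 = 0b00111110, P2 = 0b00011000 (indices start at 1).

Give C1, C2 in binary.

C1 = 0b00011010, C2 = 0b01100111

CBC encryption: C_i = E(K, P_i ⊕ C_{i−1}), with C_{0} = IV.
C1: P1 ⊕ 0b01000001 = 0b01111111; E(K, 0b01111111) = 0b00011010.
C2: P2 ⊕ 0b00011010 = 0b00000010; E(K, 0b00000010) = 0b01100111.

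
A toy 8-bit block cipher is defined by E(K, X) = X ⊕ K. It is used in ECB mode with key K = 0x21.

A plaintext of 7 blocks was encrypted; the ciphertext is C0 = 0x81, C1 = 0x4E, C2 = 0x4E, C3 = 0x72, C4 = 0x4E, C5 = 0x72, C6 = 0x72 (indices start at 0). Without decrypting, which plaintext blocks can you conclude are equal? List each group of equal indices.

ECB encrypts each block independently with the same key, so equal ciphertext blocks imply equal plaintext blocks.
C1 = C2 = C4 = 0x4E, so P1 = P2 = P4.
C3 = C5 = C6 = 0x72, so P3 = P5 = P6.

P1 = P2 = P4; P3 = P5 = P6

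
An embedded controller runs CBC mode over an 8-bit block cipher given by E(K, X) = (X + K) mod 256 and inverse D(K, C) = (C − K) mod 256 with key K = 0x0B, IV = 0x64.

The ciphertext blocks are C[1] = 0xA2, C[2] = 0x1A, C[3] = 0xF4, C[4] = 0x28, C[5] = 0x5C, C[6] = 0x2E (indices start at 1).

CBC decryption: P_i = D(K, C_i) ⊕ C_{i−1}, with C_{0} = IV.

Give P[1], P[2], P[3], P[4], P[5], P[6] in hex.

P[1]: D(K, 0xA2) = 0x97; 0x97 ⊕ 0x64 = 0xF3.
P[2]: D(K, 0x1A) = 0x0F; 0x0F ⊕ 0xA2 = 0xAD.
P[3]: D(K, 0xF4) = 0xE9; 0xE9 ⊕ 0x1A = 0xF3.
P[4]: D(K, 0x28) = 0x1D; 0x1D ⊕ 0xF4 = 0xE9.
P[5]: D(K, 0x5C) = 0x51; 0x51 ⊕ 0x28 = 0x79.
P[6]: D(K, 0x2E) = 0x23; 0x23 ⊕ 0x5C = 0x7F.

P[1] = 0xF3, P[2] = 0xAD, P[3] = 0xF3, P[4] = 0xE9, P[5] = 0x79, P[6] = 0x7F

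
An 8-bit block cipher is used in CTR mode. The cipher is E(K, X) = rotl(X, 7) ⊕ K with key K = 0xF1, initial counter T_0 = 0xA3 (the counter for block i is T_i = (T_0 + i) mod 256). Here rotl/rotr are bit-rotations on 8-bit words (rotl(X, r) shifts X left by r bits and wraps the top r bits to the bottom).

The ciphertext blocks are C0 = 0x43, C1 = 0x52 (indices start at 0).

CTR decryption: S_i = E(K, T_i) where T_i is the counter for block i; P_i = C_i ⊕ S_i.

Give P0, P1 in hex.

P0: T = 0xA3, S = E(K, T) = 0x20; 0x43 ⊕ 0x20 = 0x63.
P1: T = 0xA4, S = E(K, T) = 0xA3; 0x52 ⊕ 0xA3 = 0xF1.

P0 = 0x63, P1 = 0xF1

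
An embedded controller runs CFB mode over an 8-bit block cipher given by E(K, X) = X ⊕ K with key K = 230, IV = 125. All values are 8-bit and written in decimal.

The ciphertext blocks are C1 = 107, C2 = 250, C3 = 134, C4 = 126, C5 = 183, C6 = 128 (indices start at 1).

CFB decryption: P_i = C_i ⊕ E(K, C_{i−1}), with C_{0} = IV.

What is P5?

P5: E(K, 126) = 152; 183 ⊕ 152 = 47.

P5 = 47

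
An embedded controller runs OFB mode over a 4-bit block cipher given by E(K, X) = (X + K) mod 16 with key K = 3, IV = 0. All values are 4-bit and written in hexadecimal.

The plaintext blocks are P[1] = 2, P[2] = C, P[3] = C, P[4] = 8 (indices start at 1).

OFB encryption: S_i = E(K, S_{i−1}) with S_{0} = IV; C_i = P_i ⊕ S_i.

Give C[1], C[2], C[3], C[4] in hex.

C[1] = 1, C[2] = A, C[3] = 5, C[4] = 4

C[1]: S = E(K, 0) = 3; 2 ⊕ 3 = 1.
C[2]: S = E(K, 3) = 6; C ⊕ 6 = A.
C[3]: S = E(K, 6) = 9; C ⊕ 9 = 5.
C[4]: S = E(K, 9) = C; 8 ⊕ C = 4.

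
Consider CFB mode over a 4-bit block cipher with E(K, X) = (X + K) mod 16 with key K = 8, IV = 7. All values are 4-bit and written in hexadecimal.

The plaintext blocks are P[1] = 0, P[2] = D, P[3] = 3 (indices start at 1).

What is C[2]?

CFB encryption: C_i = P_i ⊕ E(K, C_{i−1}), with C_{0} = IV.
C[1]: E(K, 7) = F; 0 ⊕ F = F.
C[2]: E(K, F) = 7; D ⊕ 7 = A.

C[2] = A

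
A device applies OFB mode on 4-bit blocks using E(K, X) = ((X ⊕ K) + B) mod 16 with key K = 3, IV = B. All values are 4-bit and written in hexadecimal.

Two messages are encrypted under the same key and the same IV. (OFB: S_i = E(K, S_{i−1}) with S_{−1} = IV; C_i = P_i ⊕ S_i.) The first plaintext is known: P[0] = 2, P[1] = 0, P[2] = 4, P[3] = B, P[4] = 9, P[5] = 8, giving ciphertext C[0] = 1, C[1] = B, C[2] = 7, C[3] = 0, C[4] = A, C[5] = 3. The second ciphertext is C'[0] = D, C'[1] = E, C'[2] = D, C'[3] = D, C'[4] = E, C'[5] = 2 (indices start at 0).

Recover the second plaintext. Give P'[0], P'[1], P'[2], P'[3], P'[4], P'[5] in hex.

In OFB with a reused IV, both messages share the same keystream S_i, so C_i ⊕ C'_i = P_i ⊕ P'_i and thus P'_i = P_i ⊕ C_i ⊕ C'_i.
P'[0]: 2 ⊕ 1 ⊕ D = E.
P'[1]: 0 ⊕ B ⊕ E = 5.
P'[2]: 4 ⊕ 7 ⊕ D = E.
P'[3]: B ⊕ 0 ⊕ D = 6.
P'[4]: 9 ⊕ A ⊕ E = D.
P'[5]: 8 ⊕ 3 ⊕ 2 = 9.

P'[0] = E, P'[1] = 5, P'[2] = E, P'[3] = 6, P'[4] = D, P'[5] = 9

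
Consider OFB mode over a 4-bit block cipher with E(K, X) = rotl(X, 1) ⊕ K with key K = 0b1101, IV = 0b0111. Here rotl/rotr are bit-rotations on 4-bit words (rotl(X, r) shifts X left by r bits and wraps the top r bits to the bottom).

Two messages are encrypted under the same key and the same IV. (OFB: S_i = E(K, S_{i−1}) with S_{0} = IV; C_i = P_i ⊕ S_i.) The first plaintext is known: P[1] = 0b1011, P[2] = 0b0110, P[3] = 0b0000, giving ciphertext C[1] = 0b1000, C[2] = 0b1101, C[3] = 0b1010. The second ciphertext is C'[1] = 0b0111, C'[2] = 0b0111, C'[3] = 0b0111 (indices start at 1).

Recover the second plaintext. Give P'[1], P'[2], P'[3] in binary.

In OFB with a reused IV, both messages share the same keystream S_i, so C_i ⊕ C'_i = P_i ⊕ P'_i and thus P'_i = P_i ⊕ C_i ⊕ C'_i.
P'[1]: 0b1011 ⊕ 0b1000 ⊕ 0b0111 = 0b0100.
P'[2]: 0b0110 ⊕ 0b1101 ⊕ 0b0111 = 0b1100.
P'[3]: 0b0000 ⊕ 0b1010 ⊕ 0b0111 = 0b1101.

P'[1] = 0b0100, P'[2] = 0b1100, P'[3] = 0b1101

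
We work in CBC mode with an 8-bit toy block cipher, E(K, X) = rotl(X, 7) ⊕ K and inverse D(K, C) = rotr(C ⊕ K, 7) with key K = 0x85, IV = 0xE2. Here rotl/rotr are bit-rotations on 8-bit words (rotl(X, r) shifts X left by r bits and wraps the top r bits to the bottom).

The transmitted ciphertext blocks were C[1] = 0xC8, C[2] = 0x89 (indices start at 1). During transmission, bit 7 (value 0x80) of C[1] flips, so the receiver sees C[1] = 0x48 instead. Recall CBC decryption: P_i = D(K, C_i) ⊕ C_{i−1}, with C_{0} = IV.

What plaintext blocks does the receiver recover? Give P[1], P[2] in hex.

Only C[1] changed, to 0x48. In CBC, a change in C_i garbles P_i and flips the same bit in P_{i+1}. Decrypting the received ciphertext:
P[1]: D(K, 0x48) = 0x9B; 0x9B ⊕ 0xE2 = 0x79.
P[2]: D(K, 0x89) = 0x18; 0x18 ⊕ 0x48 = 0x50.
Blocks that differ from the original plaintext: P[1], P[2].

P[1] = 0x79, P[2] = 0x50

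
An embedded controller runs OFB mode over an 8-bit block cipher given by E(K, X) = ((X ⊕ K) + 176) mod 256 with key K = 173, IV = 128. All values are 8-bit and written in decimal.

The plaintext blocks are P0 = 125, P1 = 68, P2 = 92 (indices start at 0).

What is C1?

OFB encryption: S_i = E(K, S_{i−1}) with S_{−1} = IV; C_i = P_i ⊕ S_i.
C0: S = E(K, 128) = 221; 125 ⊕ 221 = 160.
C1: S = E(K, 221) = 32; 68 ⊕ 32 = 100.

C1 = 100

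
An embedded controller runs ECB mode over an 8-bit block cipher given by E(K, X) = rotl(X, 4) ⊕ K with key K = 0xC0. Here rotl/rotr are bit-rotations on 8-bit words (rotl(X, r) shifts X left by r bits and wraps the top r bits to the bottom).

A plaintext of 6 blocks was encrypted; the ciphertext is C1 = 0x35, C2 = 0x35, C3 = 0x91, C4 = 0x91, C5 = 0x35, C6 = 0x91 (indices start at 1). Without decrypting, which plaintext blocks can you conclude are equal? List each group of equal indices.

ECB encrypts each block independently with the same key, so equal ciphertext blocks imply equal plaintext blocks.
C1 = C2 = C5 = 0x35, so P1 = P2 = P5.
C3 = C4 = C6 = 0x91, so P3 = P4 = P6.

P1 = P2 = P5; P3 = P4 = P6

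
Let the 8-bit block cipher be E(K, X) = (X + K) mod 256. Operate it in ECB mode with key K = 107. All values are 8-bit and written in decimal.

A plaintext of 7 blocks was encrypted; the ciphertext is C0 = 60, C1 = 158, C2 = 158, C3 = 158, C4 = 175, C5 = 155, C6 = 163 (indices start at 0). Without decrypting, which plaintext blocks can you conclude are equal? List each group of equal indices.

ECB encrypts each block independently with the same key, so equal ciphertext blocks imply equal plaintext blocks.
C1 = C2 = C3 = 158, so P1 = P2 = P3.

P1 = P2 = P3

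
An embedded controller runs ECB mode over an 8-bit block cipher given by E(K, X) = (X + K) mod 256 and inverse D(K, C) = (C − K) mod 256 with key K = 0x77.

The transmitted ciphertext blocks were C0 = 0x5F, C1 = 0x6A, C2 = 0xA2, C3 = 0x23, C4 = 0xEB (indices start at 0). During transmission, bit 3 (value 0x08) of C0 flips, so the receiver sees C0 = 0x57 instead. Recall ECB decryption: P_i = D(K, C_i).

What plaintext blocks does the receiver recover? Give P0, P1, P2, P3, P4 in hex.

P0 = 0xE0, P1 = 0xF3, P2 = 0x2B, P3 = 0xAC, P4 = 0x74

Only C0 changed, to 0x57. In ECB, a change in C_i affects only P_i. Decrypting the received ciphertext:
P0: D(K, 0x57) = 0xE0.
P1: D(K, 0x6A) = 0xF3.
P2: D(K, 0xA2) = 0x2B.
P3: D(K, 0x23) = 0xAC.
P4: D(K, 0xEB) = 0x74.
Blocks that differ from the original plaintext: P0.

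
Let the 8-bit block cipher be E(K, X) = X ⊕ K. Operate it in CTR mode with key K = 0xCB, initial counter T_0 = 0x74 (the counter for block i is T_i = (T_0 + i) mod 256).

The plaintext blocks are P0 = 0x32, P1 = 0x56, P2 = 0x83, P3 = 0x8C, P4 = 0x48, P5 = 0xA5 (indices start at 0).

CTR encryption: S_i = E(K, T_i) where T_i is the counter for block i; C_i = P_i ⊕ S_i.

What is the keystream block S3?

C0: T = 0x74, S = E(K, T) = 0xBF; 0x32 ⊕ 0xBF = 0x8D.
C1: T = 0x75, S = E(K, T) = 0xBE; 0x56 ⊕ 0xBE = 0xE8.
C2: T = 0x76, S = E(K, T) = 0xBD; 0x83 ⊕ 0xBD = 0x3E.
C3: T = 0x77, S = E(K, T) = 0xBC; 0x8C ⊕ 0xBC = 0x30.
So S3 = 0xBC.

0xBC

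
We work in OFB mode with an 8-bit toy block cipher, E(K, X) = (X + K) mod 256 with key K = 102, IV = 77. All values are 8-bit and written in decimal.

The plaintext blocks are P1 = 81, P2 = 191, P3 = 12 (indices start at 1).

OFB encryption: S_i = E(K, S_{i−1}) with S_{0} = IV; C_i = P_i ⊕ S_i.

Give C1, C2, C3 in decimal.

C1 = 226, C2 = 166, C3 = 115

C1: S = E(K, 77) = 179; 81 ⊕ 179 = 226.
C2: S = E(K, 179) = 25; 191 ⊕ 25 = 166.
C3: S = E(K, 25) = 127; 12 ⊕ 127 = 115.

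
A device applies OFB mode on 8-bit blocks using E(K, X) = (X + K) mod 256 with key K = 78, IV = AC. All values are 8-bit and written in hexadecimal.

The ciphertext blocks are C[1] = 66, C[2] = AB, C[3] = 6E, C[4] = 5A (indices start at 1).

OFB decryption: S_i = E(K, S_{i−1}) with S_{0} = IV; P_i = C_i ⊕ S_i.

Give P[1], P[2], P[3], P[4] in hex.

P[1] = 42, P[2] = 37, P[3] = 7A, P[4] = D6

P[1]: S = E(K, AC) = 24; 66 ⊕ 24 = 42.
P[2]: S = E(K, 24) = 9C; AB ⊕ 9C = 37.
P[3]: S = E(K, 9C) = 14; 6E ⊕ 14 = 7A.
P[4]: S = E(K, 14) = 8C; 5A ⊕ 8C = D6.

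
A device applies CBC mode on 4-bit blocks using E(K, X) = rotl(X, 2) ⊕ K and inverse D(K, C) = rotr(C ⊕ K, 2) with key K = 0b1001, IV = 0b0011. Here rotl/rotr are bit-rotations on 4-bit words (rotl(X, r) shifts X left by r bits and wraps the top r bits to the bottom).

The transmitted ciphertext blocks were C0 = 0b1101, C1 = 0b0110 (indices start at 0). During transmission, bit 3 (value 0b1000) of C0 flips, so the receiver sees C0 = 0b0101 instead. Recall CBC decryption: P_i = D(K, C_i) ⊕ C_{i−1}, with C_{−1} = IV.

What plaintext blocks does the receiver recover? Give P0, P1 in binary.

Only C0 changed, to 0b0101. In CBC, a change in C_i garbles P_i and flips the same bit in P_{i+1}. Decrypting the received ciphertext:
P0: D(K, 0b0101) = 0b0011; 0b0011 ⊕ 0b0011 = 0b0000.
P1: D(K, 0b0110) = 0b1111; 0b1111 ⊕ 0b0101 = 0b1010.
Blocks that differ from the original plaintext: P0, P1.

P0 = 0b0000, P1 = 0b1010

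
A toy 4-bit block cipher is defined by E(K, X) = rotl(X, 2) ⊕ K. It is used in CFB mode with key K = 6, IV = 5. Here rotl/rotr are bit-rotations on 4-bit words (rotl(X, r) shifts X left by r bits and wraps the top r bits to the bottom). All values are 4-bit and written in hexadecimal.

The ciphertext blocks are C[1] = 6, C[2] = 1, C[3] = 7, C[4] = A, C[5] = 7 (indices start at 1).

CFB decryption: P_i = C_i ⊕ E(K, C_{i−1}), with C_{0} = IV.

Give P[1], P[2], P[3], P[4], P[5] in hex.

P[1]: E(K, 5) = 3; 6 ⊕ 3 = 5.
P[2]: E(K, 6) = F; 1 ⊕ F = E.
P[3]: E(K, 1) = 2; 7 ⊕ 2 = 5.
P[4]: E(K, 7) = B; A ⊕ B = 1.
P[5]: E(K, A) = C; 7 ⊕ C = B.

P[1] = 5, P[2] = E, P[3] = 5, P[4] = 1, P[5] = B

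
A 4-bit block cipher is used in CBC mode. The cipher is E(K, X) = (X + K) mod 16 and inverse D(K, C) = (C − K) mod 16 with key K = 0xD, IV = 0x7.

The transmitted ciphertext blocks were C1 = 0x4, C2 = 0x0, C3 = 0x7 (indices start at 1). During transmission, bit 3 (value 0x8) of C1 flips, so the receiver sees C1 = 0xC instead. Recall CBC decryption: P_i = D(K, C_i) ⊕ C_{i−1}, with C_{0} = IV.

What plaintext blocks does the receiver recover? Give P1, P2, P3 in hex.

P1 = 0x8, P2 = 0xF, P3 = 0xA

Only C1 changed, to 0xC. In CBC, a change in C_i garbles P_i and flips the same bit in P_{i+1}. Decrypting the received ciphertext:
P1: D(K, 0xC) = 0xF; 0xF ⊕ 0x7 = 0x8.
P2: D(K, 0x0) = 0x3; 0x3 ⊕ 0xC = 0xF.
P3: D(K, 0x7) = 0xA; 0xA ⊕ 0x0 = 0xA.
Blocks that differ from the original plaintext: P1, P2.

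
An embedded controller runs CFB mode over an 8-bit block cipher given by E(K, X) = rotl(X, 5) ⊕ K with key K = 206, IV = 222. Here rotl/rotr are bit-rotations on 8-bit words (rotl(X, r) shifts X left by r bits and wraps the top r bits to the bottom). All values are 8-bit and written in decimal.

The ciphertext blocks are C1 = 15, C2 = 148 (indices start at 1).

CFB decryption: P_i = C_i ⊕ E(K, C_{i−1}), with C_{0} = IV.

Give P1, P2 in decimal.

P1: E(K, 222) = 21; 15 ⊕ 21 = 26.
P2: E(K, 15) = 47; 148 ⊕ 47 = 187.

P1 = 26, P2 = 187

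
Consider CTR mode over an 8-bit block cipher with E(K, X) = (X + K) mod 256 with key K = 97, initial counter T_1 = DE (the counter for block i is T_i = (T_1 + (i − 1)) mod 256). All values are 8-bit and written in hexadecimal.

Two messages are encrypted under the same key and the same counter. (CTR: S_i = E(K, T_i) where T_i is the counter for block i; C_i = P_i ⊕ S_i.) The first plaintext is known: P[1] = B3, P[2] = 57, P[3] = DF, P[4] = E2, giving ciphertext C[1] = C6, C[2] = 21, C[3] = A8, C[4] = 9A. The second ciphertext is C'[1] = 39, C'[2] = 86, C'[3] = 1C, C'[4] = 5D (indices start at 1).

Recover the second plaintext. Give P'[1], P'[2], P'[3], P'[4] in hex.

In CTR with a reused counter, both messages share the same keystream S_i, so C_i ⊕ C'_i = P_i ⊕ P'_i and thus P'_i = P_i ⊕ C_i ⊕ C'_i.
P'[1]: B3 ⊕ C6 ⊕ 39 = 4C.
P'[2]: 57 ⊕ 21 ⊕ 86 = F0.
P'[3]: DF ⊕ A8 ⊕ 1C = 6B.
P'[4]: E2 ⊕ 9A ⊕ 5D = 25.

P'[1] = 4C, P'[2] = F0, P'[3] = 6B, P'[4] = 25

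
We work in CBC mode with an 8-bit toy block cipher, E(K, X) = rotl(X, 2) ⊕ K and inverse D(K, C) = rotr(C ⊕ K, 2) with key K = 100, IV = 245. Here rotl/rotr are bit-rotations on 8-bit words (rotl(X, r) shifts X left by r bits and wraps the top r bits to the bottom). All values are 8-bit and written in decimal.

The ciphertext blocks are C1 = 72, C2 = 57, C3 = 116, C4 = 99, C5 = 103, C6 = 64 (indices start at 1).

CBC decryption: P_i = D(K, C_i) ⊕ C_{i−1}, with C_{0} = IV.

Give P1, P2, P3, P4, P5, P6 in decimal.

P1: D(K, 72) = 11; 11 ⊕ 245 = 254.
P2: D(K, 57) = 87; 87 ⊕ 72 = 31.
P3: D(K, 116) = 4; 4 ⊕ 57 = 61.
P4: D(K, 99) = 193; 193 ⊕ 116 = 181.
P5: D(K, 103) = 192; 192 ⊕ 99 = 163.
P6: D(K, 64) = 9; 9 ⊕ 103 = 110.

P1 = 254, P2 = 31, P3 = 61, P4 = 181, P5 = 163, P6 = 110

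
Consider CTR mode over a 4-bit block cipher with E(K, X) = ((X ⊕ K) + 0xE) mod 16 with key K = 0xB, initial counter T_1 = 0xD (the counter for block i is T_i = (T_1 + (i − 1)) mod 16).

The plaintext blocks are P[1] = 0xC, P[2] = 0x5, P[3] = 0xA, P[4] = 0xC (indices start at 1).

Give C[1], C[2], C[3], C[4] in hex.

C[1] = 0x8, C[2] = 0x6, C[3] = 0x8, C[4] = 0x5

CTR encryption: S_i = E(K, T_i) where T_i is the counter for block i; C_i = P_i ⊕ S_i.
C[1]: T = 0xD, S = E(K, T) = 0x4; 0xC ⊕ 0x4 = 0x8.
C[2]: T = 0xE, S = E(K, T) = 0x3; 0x5 ⊕ 0x3 = 0x6.
C[3]: T = 0xF, S = E(K, T) = 0x2; 0xA ⊕ 0x2 = 0x8.
C[4]: T = 0x0, S = E(K, T) = 0x9; 0xC ⊕ 0x9 = 0x5.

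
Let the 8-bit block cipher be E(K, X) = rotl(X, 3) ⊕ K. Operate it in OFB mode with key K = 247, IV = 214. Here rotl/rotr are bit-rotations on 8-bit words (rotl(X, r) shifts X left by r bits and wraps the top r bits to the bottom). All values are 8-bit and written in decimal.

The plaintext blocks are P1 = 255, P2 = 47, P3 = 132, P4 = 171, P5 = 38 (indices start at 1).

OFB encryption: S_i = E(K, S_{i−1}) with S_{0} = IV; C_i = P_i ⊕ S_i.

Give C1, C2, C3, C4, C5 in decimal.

C1: S = E(K, 214) = 65; 255 ⊕ 65 = 190.
C2: S = E(K, 65) = 253; 47 ⊕ 253 = 210.
C3: S = E(K, 253) = 24; 132 ⊕ 24 = 156.
C4: S = E(K, 24) = 55; 171 ⊕ 55 = 156.
C5: S = E(K, 55) = 78; 38 ⊕ 78 = 104.

C1 = 190, C2 = 210, C3 = 156, C4 = 156, C5 = 104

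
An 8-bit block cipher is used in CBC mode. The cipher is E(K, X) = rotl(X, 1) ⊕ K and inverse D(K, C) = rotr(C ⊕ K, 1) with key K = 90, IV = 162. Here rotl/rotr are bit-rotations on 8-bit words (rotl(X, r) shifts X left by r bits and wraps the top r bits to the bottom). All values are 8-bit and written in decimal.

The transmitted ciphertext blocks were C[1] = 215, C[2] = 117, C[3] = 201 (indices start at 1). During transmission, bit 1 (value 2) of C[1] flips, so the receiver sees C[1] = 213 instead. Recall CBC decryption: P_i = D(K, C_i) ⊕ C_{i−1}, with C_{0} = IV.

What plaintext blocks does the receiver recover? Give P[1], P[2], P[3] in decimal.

Only C[1] changed, to 213. In CBC, a change in C_i garbles P_i and flips the same bit in P_{i+1}. Decrypting the received ciphertext:
P[1]: D(K, 213) = 199; 199 ⊕ 162 = 101.
P[2]: D(K, 117) = 151; 151 ⊕ 213 = 66.
P[3]: D(K, 201) = 201; 201 ⊕ 117 = 188.
Blocks that differ from the original plaintext: P[1], P[2].

P[1] = 101, P[2] = 66, P[3] = 188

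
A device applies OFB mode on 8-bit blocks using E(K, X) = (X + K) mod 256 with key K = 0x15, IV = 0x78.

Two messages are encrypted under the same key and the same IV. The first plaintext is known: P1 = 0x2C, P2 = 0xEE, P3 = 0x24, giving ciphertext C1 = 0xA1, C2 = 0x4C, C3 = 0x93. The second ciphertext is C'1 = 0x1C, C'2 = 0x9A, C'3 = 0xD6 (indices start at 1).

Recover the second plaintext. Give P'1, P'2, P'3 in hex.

P'1 = 0x91, P'2 = 0x38, P'3 = 0x61

In OFB with a reused IV, both messages share the same keystream S_i, so C_i ⊕ C'_i = P_i ⊕ P'_i and thus P'_i = P_i ⊕ C_i ⊕ C'_i.
P'1: 0x2C ⊕ 0xA1 ⊕ 0x1C = 0x91.
P'2: 0xEE ⊕ 0x4C ⊕ 0x9A = 0x38.
P'3: 0x24 ⊕ 0x93 ⊕ 0xD6 = 0x61.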